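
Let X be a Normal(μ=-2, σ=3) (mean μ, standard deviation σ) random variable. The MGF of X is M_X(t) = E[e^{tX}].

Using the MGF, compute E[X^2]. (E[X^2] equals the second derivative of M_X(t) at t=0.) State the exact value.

E[X^2] = d^2M/dt^2 |_{t=0} = 13

M_X(t) = e^(9*t^2/2 - 2*t)
dM/dt = 9*t*e^(-2*t)*e^(9*t^2/2) - 2*e^(-2*t)*e^(9*t^2/2)
d^2M/dt^2 = (81*t^2*e^(9*t^2/2) - 36*t*e^(9*t^2/2) + 13*e^(9*t^2/2))*e^(-2*t)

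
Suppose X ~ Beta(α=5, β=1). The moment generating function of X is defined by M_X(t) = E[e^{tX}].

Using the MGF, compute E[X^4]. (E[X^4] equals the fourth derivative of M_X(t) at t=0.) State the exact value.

M_X(t) = ₁F₁(5; 6; t)
M′(t) = 5*₁F₁(6; 7; t)/6
M′′(t) = 5*₁F₁(7; 8; t)/7
M′′′(t) = 5*₁F₁(8; 9; t)/8
M′′′′(t) = 5*₁F₁(9; 10; t)/9

E[X^4] = M′′′′(0) = 5/9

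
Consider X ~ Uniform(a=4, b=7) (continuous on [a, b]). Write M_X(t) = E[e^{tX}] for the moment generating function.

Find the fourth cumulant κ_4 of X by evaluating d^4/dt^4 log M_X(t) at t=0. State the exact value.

M_X(t) = (e^(7*t) - e^(4*t))/(3*t)
K_X(t) = log M_X(t) = -log(t) + log(e^(7*t) - e^(4*t)) - log(3)
K′(t) = (7*t*e^(3*t) - 4*t - e^(3*t) + 1)/(t*e^(3*t) - t)
K′′(t) = (-9*t^2*e^(3*t) + e^(6*t) - 2*e^(3*t) + 1)/(t^2*e^(6*t) - 2*t^2*e^(3*t) + t^2)
K′′′(t) = (27*t^3*e^(6*t) + 27*t^3*e^(3*t) - 2*e^(9*t) + 6*e^(6*t) - 6*e^(3*t) + 2)/(t^3*e^(9*t) - 3*t^3*e^(6*t) + 3*t^3*e^(3*t) - t^3)

κ_4 = K′′′′(0) = -27/40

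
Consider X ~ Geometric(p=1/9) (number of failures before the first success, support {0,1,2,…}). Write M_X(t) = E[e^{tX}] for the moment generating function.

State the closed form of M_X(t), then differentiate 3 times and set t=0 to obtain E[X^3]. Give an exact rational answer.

E[X^3] = D^3[M](0) = 3464

M_X(t) = 1/(9*(1 - 8*e^(t)/9))
D^3[M](t) = (512*e^(3*t) + 2304*e^(2*t) + 648*e^(t))/(4096*e^(4*t) - 18432*e^(3*t) + 31104*e^(2*t) - 23328*e^(t) + 6561)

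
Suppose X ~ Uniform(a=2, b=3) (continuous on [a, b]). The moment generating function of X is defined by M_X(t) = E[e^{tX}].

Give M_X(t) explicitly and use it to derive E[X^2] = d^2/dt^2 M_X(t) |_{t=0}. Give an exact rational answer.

E[X^2] = d^2M/dt^2 |_{t=0} = 19/3

M_X(t) = (e^(3*t) - e^(2*t))/t
dM/dt = (3*t*e^(3*t) - 2*t*e^(2*t) - e^(3*t) + e^(2*t))/t^2
d^2M/dt^2 = (9*t^2*e^(3*t) - 4*t^2*e^(2*t) - 6*t*e^(3*t) + 4*t*e^(2*t) + 2*e^(3*t) - 2*e^(2*t))/t^3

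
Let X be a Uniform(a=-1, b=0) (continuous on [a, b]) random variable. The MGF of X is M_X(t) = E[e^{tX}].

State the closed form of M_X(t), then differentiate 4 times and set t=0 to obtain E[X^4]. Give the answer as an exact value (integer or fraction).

M_X(t) = (1 - e^(-t))/t
M^(4)(t) = (-t^4 - 4*t^3 - 12*t^2 - 24*t + 24*e^(t) - 24)*e^(-t)/t^5

E[X^4] = M^(4)(0) = 1/5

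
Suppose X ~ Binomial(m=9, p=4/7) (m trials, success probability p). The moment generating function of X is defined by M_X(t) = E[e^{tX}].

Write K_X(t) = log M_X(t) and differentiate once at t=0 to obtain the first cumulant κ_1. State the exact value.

κ_1 = K^(1)(0) = 36/7

M_X(t) = (4*e^(t)/7 + 3/7)^9
K_X(t) = log M_X(t) = 9*log(4*e^(t)/7 + 3/7)
K^(1)(t) = 36*e^(t)/(4*e^(t) + 3)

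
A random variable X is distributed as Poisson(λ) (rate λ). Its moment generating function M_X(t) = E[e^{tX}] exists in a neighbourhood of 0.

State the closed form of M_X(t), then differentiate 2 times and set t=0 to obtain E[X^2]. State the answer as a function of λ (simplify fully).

M_X(t) = e^(λ*(e^(t) - 1))
D^2[M](t) = (λ^2*e^(2*t)*e^(λ*e^(t)) + λ*e^(t)*e^(λ*e^(t)))*e^(-λ)

E[X^2] = D^2[M](0) = λ*(λ + 1)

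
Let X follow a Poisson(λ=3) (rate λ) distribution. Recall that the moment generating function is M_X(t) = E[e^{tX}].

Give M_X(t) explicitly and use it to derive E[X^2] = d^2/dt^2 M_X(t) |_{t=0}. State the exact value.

E[X^2] = M′′(0) = 12

M_X(t) = e^(3*e^(t) - 3)
M′(t) = 3*e^(-3)*e^(t)*e^(3*e^(t))
M′′(t) = (9*e^(2*t)*e^(3*e^(t)) + 3*e^(t)*e^(3*e^(t)))*e^(-3)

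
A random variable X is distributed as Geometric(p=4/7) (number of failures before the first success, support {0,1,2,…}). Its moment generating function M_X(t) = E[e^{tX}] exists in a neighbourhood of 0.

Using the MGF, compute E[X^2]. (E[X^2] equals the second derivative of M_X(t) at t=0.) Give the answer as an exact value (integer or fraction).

M_X(t) = 4/(7*(1 - 3*e^(t)/7))
M^(2)(t) = (-36*e^(2*t) - 84*e^(t))/(27*e^(3*t) - 189*e^(2*t) + 441*e^(t) - 343)

E[X^2] = M^(2)(0) = 15/8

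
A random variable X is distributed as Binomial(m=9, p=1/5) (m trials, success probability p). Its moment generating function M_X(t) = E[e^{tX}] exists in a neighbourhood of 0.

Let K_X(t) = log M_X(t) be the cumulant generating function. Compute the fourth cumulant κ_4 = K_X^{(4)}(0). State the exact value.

M_X(t) = (e^(t)/5 + 4/5)^9
K_X(t) = log M_X(t) = 9*log(e^(t)/5 + 4/5)
K′(t) = 9*e^(t)/(e^(t) + 4)
K′′(t) = 36*e^(t)/(e^(2*t) + 8*e^(t) + 16)
K′′′(t) = (-36*e^(2*t) + 144*e^(t))/(e^(3*t) + 12*e^(2*t) + 48*e^(t) + 64)
K′′′′(t) = (36*e^(3*t) - 576*e^(2*t) + 576*e^(t))/(e^(4*t) + 16*e^(3*t) + 96*e^(2*t) + 256*e^(t) + 256)

κ_4 = K′′′′(0) = 36/625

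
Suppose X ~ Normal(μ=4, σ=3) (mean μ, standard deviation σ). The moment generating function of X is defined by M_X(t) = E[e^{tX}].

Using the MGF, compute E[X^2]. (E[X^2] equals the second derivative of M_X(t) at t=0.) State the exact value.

M_X(t) = e^(9*t^2/2 + 4*t)
M^(2)(t) = 81*t^2*e^(4*t)*e^(9*t^2/2) + 72*t*e^(4*t)*e^(9*t^2/2) + 25*e^(4*t)*e^(9*t^2/2)

E[X^2] = M^(2)(0) = 25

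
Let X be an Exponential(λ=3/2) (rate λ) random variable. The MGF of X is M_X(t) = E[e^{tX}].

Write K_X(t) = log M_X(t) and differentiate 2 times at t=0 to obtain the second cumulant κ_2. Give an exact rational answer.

M_X(t) = 3/(2*(3/2 - t))
K_X(t) = log M_X(t) = -log(3/2 - t) - log(2) + log(3)
D^2[K](t) = 4/(4*t^2 - 12*t + 9)

κ_2 = D^2[K](0) = 4/9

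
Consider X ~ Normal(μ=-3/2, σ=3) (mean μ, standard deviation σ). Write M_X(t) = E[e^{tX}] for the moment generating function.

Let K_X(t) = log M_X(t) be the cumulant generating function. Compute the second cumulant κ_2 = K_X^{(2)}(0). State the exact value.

M_X(t) = e^(9*t^2/2 - 3*t/2)
K_X(t) = log M_X(t) = 9*t^2/2 - 3*t/2
K′(t) = 9*t - 3/2
K′′(t) = 9

κ_2 = K′′(0) = 9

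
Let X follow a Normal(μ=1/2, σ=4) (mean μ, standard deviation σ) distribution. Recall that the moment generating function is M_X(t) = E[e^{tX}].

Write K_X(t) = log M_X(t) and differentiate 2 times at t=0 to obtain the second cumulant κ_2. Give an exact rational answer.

M_X(t) = e^(8*t^2 + t/2)
K_X(t) = log M_X(t) = 8*t^2 + t/2
D^2[K](t) = 16

κ_2 = D^2[K](0) = 16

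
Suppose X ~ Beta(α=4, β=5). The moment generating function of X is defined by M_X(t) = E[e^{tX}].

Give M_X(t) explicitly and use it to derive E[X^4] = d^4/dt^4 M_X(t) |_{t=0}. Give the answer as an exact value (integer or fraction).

M_X(t) = ₁F₁(4; 9; t)
M′(t) = 4*₁F₁(5; 10; t)/9
M′′(t) = 2*₁F₁(6; 11; t)/9
M′′′(t) = 4*₁F₁(7; 12; t)/33
M′′′′(t) = 7*₁F₁(8; 13; t)/99

E[X^4] = M′′′′(0) = 7/99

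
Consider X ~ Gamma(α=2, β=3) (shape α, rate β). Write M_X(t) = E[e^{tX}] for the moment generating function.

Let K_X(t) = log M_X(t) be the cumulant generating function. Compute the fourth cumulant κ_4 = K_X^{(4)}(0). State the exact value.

M_X(t) = 9/(3 - t)^2
K_X(t) = log M_X(t) = -2*log(3 - t) + 2*log(3)
K′(t) = -2/(t - 3)
K′′(t) = 2/(t^2 - 6*t + 9)
K′′′(t) = -4/(t^3 - 9*t^2 + 27*t - 27)
K′′′′(t) = 12/(t^4 - 12*t^3 + 54*t^2 - 108*t + 81)

κ_4 = K′′′′(0) = 4/27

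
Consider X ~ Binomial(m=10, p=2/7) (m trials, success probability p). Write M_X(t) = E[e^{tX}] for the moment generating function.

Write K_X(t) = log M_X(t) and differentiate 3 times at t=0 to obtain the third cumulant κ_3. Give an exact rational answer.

κ_3 = K^(3)(0) = 300/343

M_X(t) = (2*e^(t)/7 + 5/7)^10
K_X(t) = log M_X(t) = 10*log(2*e^(t)/7 + 5/7)
K^(3)(t) = (-200*e^(2*t) + 500*e^(t))/(8*e^(3*t) + 60*e^(2*t) + 150*e^(t) + 125)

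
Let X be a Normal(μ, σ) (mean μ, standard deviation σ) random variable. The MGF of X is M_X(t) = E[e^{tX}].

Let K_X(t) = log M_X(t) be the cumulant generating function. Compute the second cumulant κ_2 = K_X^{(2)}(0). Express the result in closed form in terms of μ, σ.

κ_2 = K′′(0) = σ^2

M_X(t) = e^(μ*t + σ^2*t^2/2)
K_X(t) = log M_X(t) = μ*t + σ^2*t^2/2
K′(t) = μ + σ^2*t
K′′(t) = σ^2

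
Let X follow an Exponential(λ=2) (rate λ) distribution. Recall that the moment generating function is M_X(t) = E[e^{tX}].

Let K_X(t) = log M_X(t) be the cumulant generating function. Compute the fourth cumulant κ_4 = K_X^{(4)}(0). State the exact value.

M_X(t) = 2/(2 - t)
K_X(t) = log M_X(t) = -log(2 - t) + log(2)
dK/dt = -1/(t - 2)
d^2K/dt^2 = 1/(t^2 - 4*t + 4)
d^3K/dt^3 = -2/(t^3 - 6*t^2 + 12*t - 8)
d^4K/dt^4 = 6/(t^4 - 8*t^3 + 24*t^2 - 32*t + 16)

κ_4 = d^4K/dt^4 |_{t=0} = 3/8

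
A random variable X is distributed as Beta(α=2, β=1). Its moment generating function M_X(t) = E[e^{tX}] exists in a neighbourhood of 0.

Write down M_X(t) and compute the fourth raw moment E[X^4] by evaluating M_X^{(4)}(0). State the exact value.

M_X(t) = ₁F₁(2; 3; t)
M^(4)(t) = ₁F₁(6; 7; t)/3

E[X^4] = M^(4)(0) = 1/3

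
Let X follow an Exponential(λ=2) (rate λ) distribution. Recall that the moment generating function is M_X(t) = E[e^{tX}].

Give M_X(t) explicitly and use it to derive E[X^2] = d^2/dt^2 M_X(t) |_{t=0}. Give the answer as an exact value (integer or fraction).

E[X^2] = M′′(0) = 1/2

M_X(t) = 2/(2 - t)
M′(t) = 2/(t^2 - 4*t + 4)
M′′(t) = -4/(t^3 - 6*t^2 + 12*t - 8)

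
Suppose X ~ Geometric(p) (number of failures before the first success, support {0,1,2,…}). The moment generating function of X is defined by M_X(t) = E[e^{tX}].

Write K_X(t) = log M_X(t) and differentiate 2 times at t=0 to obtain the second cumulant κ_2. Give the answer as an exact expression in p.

κ_2 = D^2[K](0) = (1 - p)/p^2

M_X(t) = p/(-(1 - p)*e^(t) + 1)
K_X(t) = log M_X(t) = log(p) - log(-(1 - p)*e^(t) + 1)
D^2[K](t) = (-p*e^(t) + e^(t))/(p^2*e^(2*t) - 2*p*e^(2*t) + 2*p*e^(t) + e^(2*t) - 2*e^(t) + 1)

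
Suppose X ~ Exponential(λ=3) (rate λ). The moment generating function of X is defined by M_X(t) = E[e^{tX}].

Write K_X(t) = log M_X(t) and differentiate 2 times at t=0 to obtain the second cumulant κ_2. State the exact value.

κ_2 = D^2[K](0) = 1/9

M_X(t) = 3/(3 - t)
K_X(t) = log M_X(t) = -log(3 - t) + log(3)
D^2[K](t) = 1/(t^2 - 6*t + 9)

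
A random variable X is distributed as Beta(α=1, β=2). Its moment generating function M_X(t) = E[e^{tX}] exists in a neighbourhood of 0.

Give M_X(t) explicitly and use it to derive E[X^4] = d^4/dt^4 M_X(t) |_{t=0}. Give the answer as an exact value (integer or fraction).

M_X(t) = ₁F₁(1; 3; t)
D^4[M](t) = ₁F₁(5; 7; t)/15

E[X^4] = D^4[M](0) = 1/15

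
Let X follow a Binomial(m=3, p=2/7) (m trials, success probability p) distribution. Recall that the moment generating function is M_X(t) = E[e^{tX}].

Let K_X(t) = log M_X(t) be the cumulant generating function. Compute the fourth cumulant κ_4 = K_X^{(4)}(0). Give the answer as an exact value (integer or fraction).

M_X(t) = (2*e^(t)/7 + 5/7)^3
K_X(t) = log M_X(t) = 3*log(2*e^(t)/7 + 5/7)
dK/dt = 6*e^(t)/(2*e^(t) + 5)
d^2K/dt^2 = 30*e^(t)/(4*e^(2*t) + 20*e^(t) + 25)
d^3K/dt^3 = (-60*e^(2*t) + 150*e^(t))/(8*e^(3*t) + 60*e^(2*t) + 150*e^(t) + 125)
d^4K/dt^4 = (120*e^(3*t) - 1200*e^(2*t) + 750*e^(t))/(16*e^(4*t) + 160*e^(3*t) + 600*e^(2*t) + 1000*e^(t) + 625)

κ_4 = d^4K/dt^4 |_{t=0} = -330/2401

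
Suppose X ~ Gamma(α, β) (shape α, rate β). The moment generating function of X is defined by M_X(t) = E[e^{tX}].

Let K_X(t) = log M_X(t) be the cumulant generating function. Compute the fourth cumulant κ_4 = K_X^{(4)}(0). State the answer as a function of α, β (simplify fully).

M_X(t) = (β/(β - t))^α
K_X(t) = log M_X(t) = α*(log(β) - log(β - t))
D^4[K](t) = 6*α/(β^4 - 4*β^3*t + 6*β^2*t^2 - 4*β*t^3 + t^4)

κ_4 = D^4[K](0) = 6*α/β^4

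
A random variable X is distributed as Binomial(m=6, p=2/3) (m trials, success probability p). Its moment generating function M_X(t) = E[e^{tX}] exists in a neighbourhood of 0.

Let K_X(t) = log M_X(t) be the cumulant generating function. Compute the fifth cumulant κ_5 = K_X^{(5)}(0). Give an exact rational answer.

M_X(t) = (2*e^(t)/3 + 1/3)^6
K_X(t) = log M_X(t) = 6*log(2*e^(t)/3 + 1/3)
K^(5)(t) = (-96*e^(4*t) + 528*e^(3*t) - 264*e^(2*t) + 12*e^(t))/(32*e^(5*t) + 80*e^(4*t) + 80*e^(3*t) + 40*e^(2*t) + 10*e^(t) + 1)

κ_5 = K^(5)(0) = 20/27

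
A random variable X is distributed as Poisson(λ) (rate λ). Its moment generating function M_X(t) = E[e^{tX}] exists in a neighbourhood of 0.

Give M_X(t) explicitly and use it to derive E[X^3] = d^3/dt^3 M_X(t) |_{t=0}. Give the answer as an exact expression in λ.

E[X^3] = M′′′(0) = λ*(λ^2 + 3*λ + 1)

M_X(t) = e^(λ*(e^(t) - 1))
M′(t) = λ*e^(-λ)*e^(t)*e^(λ*e^(t))
M′′(t) = (λ^2*e^(2*t)*e^(λ*e^(t)) + λ*e^(t)*e^(λ*e^(t)))*e^(-λ)
M′′′(t) = (λ^3*e^(3*t)*e^(λ*e^(t)) + 3*λ^2*e^(2*t)*e^(λ*e^(t)) + λ*e^(t)*e^(λ*e^(t)))*e^(-λ)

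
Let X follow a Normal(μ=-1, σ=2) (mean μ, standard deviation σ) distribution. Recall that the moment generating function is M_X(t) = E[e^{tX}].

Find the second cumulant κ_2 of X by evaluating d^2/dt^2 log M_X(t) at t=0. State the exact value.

κ_2 = D^2[K](0) = 4

M_X(t) = e^(2*t^2 - t)
K_X(t) = log M_X(t) = 2*t^2 - t
D^2[K](t) = 4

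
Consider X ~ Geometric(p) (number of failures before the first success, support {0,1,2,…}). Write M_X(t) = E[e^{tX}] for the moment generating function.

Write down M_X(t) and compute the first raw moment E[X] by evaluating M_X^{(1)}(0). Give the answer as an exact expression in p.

E[X] = M′(0) = (1 - p)/p

M_X(t) = p/(-(1 - p)*e^(t) + 1)
M′(t) = (-p^2*e^(t) + p*e^(t))/(p^2*e^(2*t) - 2*p*e^(2*t) + 2*p*e^(t) + e^(2*t) - 2*e^(t) + 1)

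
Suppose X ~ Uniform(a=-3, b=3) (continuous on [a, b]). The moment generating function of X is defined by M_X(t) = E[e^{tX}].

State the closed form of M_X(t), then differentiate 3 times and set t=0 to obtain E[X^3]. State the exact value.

M_X(t) = (e^(3*t) - e^(-3*t))/(6*t)
D^3[M](t) = (9*t^3*e^(6*t) + 9*t^3 - 9*t^2*e^(6*t) + 9*t^2 + 6*t*e^(6*t) + 6*t - 2*e^(6*t) + 2)*e^(-3*t)/(2*t^4)

E[X^3] = D^3[M](0) = 0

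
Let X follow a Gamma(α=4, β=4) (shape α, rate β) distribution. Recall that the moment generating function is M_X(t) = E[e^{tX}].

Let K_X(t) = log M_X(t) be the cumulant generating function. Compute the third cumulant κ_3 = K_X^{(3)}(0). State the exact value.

M_X(t) = 256/(4 - t)^4
K_X(t) = log M_X(t) = -4*log(4 - t) + 8*log(2)
D^3[K](t) = -8/(t^3 - 12*t^2 + 48*t - 64)

κ_3 = D^3[K](0) = 1/8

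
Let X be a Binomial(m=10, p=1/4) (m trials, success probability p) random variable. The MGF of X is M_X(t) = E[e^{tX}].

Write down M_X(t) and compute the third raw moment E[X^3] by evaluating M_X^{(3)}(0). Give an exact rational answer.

M_X(t) = (e^(t)/4 + 3/4)^10

E[X^3] = d^3M/dt^3 |_{t=0} = 245/8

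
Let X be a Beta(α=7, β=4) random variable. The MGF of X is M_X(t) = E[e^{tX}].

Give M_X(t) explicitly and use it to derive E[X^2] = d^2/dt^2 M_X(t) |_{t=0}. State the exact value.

E[X^2] = M′′(0) = 14/33

M_X(t) = ₁F₁(7; 11; t)
M′(t) = 7*₁F₁(8; 12; t)/11
M′′(t) = 14*₁F₁(9; 13; t)/33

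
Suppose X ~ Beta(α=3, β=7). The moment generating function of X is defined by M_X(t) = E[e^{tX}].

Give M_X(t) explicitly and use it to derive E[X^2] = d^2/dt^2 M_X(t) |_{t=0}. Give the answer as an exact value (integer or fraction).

E[X^2] = M^(2)(0) = 6/55

M_X(t) = ₁F₁(3; 10; t)
M^(2)(t) = 6*₁F₁(5; 12; t)/55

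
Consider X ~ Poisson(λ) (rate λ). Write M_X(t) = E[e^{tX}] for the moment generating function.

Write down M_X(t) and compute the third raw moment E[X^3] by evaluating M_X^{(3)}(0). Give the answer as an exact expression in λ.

M_X(t) = e^(λ*(e^(t) - 1))
M′(t) = λ*e^(-λ)*e^(t)*e^(λ*e^(t))
M′′(t) = (λ^2*e^(2*t)*e^(λ*e^(t)) + λ*e^(t)*e^(λ*e^(t)))*e^(-λ)
M′′′(t) = (λ^3*e^(3*t)*e^(λ*e^(t)) + 3*λ^2*e^(2*t)*e^(λ*e^(t)) + λ*e^(t)*e^(λ*e^(t)))*e^(-λ)

E[X^3] = M′′′(0) = λ*(λ^2 + 3*λ + 1)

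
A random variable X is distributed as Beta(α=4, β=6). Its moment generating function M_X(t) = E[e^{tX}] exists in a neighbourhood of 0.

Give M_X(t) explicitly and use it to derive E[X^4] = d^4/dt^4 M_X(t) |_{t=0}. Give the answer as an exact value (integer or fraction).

E[X^4] = D^4[M](0) = 7/143

M_X(t) = ₁F₁(4; 10; t)
D^4[M](t) = 7*₁F₁(8; 14; t)/143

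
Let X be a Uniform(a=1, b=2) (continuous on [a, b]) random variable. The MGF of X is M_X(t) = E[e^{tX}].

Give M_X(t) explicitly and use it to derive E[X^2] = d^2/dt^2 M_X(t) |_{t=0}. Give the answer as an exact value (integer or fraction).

M_X(t) = (e^(2*t) - e^(t))/t
M′(t) = (2*t*e^(2*t) - t*e^(t) - e^(2*t) + e^(t))/t^2
M′′(t) = (4*t^2*e^(2*t) - t^2*e^(t) - 4*t*e^(2*t) + 2*t*e^(t) + 2*e^(2*t) - 2*e^(t))/t^3

E[X^2] = M′′(0) = 7/3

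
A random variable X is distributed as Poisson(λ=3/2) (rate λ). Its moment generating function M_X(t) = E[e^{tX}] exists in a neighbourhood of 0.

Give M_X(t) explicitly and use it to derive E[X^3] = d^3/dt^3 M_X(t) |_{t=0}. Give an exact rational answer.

M_X(t) = e^(3*e^(t)/2 - 3/2)
dM/dt = 3*e^(-3/2)*e^(t)*e^(3*e^(t)/2)/2
d^2M/dt^2 = (9*e^(2*t)*e^(3*e^(t)/2) + 6*e^(t)*e^(3*e^(t)/2))*e^(-3/2)/4
d^3M/dt^3 = (27*e^(3*t)*e^(3*e^(t)/2) + 54*e^(2*t)*e^(3*e^(t)/2) + 12*e^(t)*e^(3*e^(t)/2))*e^(-3/2)/8

E[X^3] = d^3M/dt^3 |_{t=0} = 93/8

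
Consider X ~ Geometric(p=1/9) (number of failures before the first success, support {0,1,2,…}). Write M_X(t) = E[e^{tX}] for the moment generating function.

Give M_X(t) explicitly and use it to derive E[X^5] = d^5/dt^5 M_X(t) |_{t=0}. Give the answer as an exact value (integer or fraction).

E[X^5] = M′′′′′(0) = 4993928

M_X(t) = 1/(9*(1 - 8*e^(t)/9))
M′(t) = 8*e^(t)/(64*e^(2*t) - 144*e^(t) + 81)
M′′(t) = (-64*e^(2*t) - 72*e^(t))/(512*e^(3*t) - 1728*e^(2*t) + 1944*e^(t) - 729)
M′′′(t) = (512*e^(3*t) + 2304*e^(2*t) + 648*e^(t))/(4096*e^(4*t) - 18432*e^(3*t) + 31104*e^(2*t) - 23328*e^(t) + 6561)
M′′′′(t) = (-4096*e^(4*t) - 50688*e^(3*t) - 57024*e^(2*t) - 5832*e^(t))/(32768*e^(5*t) - 184320*e^(4*t) + 414720*e^(3*t) - 466560*e^(2*t) + 262440*e^(t) - 59049)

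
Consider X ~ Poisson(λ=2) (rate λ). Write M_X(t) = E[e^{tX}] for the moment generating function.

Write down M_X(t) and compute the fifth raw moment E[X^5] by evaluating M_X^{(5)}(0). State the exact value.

M_X(t) = e^(2*e^(t) - 2)
dM/dt = 2*e^(-2)*e^(t)*e^(2*e^(t))
d^2M/dt^2 = (4*e^(2*t)*e^(2*e^(t)) + 2*e^(t)*e^(2*e^(t)))*e^(-2)
d^3M/dt^3 = (8*e^(3*t)*e^(2*e^(t)) + 12*e^(2*t)*e^(2*e^(t)) + 2*e^(t)*e^(2*e^(t)))*e^(-2)
d^4M/dt^4 = (16*e^(4*t)*e^(2*e^(t)) + 48*e^(3*t)*e^(2*e^(t)) + 28*e^(2*t)*e^(2*e^(t)) + 2*e^(t)*e^(2*e^(t)))*e^(-2)
d^5M/dt^5 = (32*e^(5*t)*e^(2*e^(t)) + 160*e^(4*t)*e^(2*e^(t)) + 200*e^(3*t)*e^(2*e^(t)) + 60*e^(2*t)*e^(2*e^(t)) + 2*e^(t)*e^(2*e^(t)))*e^(-2)

E[X^5] = d^5M/dt^5 |_{t=0} = 454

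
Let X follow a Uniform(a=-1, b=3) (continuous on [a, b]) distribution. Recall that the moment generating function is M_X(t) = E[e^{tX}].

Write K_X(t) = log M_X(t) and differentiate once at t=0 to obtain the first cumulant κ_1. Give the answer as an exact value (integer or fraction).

κ_1 = dK/dt |_{t=0} = 1

M_X(t) = (e^(3*t) - e^(-t))/(4*t)
K_X(t) = log M_X(t) = -log(t) + log(e^(3*t) - e^(-t)) - 2*log(2)
dK/dt = (3*t*e^(4*t) + t - e^(4*t) + 1)/(t*e^(4*t) - t)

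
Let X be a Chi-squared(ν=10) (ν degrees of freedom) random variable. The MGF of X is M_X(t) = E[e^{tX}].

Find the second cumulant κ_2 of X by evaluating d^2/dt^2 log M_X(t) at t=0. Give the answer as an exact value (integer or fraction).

κ_2 = K′′(0) = 20

M_X(t) = (1 - 2*t)^(-5)
K_X(t) = log M_X(t) = -5*log(1 - 2*t)
K′(t) = -10/(2*t - 1)
K′′(t) = 20/(4*t^2 - 4*t + 1)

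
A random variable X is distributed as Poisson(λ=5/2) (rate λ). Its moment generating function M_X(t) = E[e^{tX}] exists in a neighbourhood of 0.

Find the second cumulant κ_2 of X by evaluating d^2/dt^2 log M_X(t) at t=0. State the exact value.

κ_2 = d^2K/dt^2 |_{t=0} = 5/2

M_X(t) = e^(5*e^(t)/2 - 5/2)
K_X(t) = log M_X(t) = 5*e^(t)/2 - 5/2
dK/dt = 5*e^(t)/2
d^2K/dt^2 = 5*e^(t)/2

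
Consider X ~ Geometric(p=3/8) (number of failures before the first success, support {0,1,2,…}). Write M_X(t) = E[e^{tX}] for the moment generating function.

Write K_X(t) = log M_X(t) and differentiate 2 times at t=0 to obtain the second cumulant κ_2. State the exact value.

M_X(t) = 3/(8*(1 - 5*e^(t)/8))
K_X(t) = log M_X(t) = -log(1 - 5*e^(t)/8) - 3*log(2) + log(3)
K′(t) = -5*e^(t)/(5*e^(t) - 8)
K′′(t) = 40*e^(t)/(25*e^(2*t) - 80*e^(t) + 64)

κ_2 = K′′(0) = 40/9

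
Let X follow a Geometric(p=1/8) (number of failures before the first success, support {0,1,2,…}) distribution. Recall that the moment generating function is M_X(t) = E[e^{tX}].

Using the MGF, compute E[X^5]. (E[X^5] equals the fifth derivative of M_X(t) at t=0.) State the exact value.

M_X(t) = 1/(8*(1 - 7*e^(t)/8))
dM/dt = 7*e^(t)/(49*e^(2*t) - 112*e^(t) + 64)
d^2M/dt^2 = (-49*e^(2*t) - 56*e^(t))/(343*e^(3*t) - 1176*e^(2*t) + 1344*e^(t) - 512)
d^3M/dt^3 = (343*e^(3*t) + 1568*e^(2*t) + 448*e^(t))/(2401*e^(4*t) - 10976*e^(3*t) + 18816*e^(2*t) - 14336*e^(t) + 4096)
d^4M/dt^4 = (-2401*e^(4*t) - 30184*e^(3*t) - 34496*e^(2*t) - 3584*e^(t))/(16807*e^(5*t) - 96040*e^(4*t) + 219520*e^(3*t) - 250880*e^(2*t) + 143360*e^(t) - 32768)

E[X^5] = d^5M/dt^5 |_{t=0} = 2646007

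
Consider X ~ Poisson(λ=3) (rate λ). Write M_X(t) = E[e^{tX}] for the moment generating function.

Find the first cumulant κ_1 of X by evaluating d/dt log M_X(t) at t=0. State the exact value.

M_X(t) = e^(3*e^(t) - 3)
K_X(t) = log M_X(t) = 3*e^(t) - 3
D[K](t) = 3*e^(t)

κ_1 = D[K](0) = 3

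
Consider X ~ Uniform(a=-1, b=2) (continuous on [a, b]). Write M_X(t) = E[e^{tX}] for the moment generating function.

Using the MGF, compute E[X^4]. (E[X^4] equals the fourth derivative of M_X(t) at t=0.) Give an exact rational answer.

M_X(t) = (e^(2*t) - e^(-t))/(3*t)
dM/dt = (2*t*e^(3*t) + t - e^(3*t) + 1)*e^(-t)/(3*t^2)
d^2M/dt^2 = (4*t^2*e^(3*t) - t^2 - 4*t*e^(3*t) - 2*t + 2*e^(3*t) - 2)*e^(-t)/(3*t^3)
d^3M/dt^3 = (8*t^3*e^(3*t) + t^3 - 12*t^2*e^(3*t) + 3*t^2 + 12*t*e^(3*t) + 6*t - 6*e^(3*t) + 6)*e^(-t)/(3*t^4)
d^4M/dt^4 = (16*t^4*e^(3*t) - t^4 - 32*t^3*e^(3*t) - 4*t^3 + 48*t^2*e^(3*t) - 12*t^2 - 48*t*e^(3*t) - 24*t + 24*e^(3*t) - 24)*e^(-t)/(3*t^5)

E[X^4] = d^4M/dt^4 |_{t=0} = 11/5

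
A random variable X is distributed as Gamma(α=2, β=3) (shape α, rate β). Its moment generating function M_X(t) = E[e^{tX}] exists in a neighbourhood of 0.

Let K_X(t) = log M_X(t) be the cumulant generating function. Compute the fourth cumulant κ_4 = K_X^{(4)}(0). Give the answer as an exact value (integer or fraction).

M_X(t) = 9/(3 - t)^2
K_X(t) = log M_X(t) = -2*log(3 - t) + 2*log(3)
dK/dt = -2/(t - 3)
d^2K/dt^2 = 2/(t^2 - 6*t + 9)
d^3K/dt^3 = -4/(t^3 - 9*t^2 + 27*t - 27)
d^4K/dt^4 = 12/(t^4 - 12*t^3 + 54*t^2 - 108*t + 81)

κ_4 = d^4K/dt^4 |_{t=0} = 4/27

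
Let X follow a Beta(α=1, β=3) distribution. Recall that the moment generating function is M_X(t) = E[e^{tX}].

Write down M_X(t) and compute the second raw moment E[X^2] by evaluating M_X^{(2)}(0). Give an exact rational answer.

M_X(t) = ₁F₁(1; 4; t)
M′(t) = ₁F₁(2; 5; t)/4
M′′(t) = ₁F₁(3; 6; t)/10

E[X^2] = M′′(0) = 1/10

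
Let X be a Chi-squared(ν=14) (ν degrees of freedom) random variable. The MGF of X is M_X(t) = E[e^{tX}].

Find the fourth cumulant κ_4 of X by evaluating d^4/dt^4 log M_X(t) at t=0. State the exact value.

κ_4 = K^(4)(0) = 672

M_X(t) = (1 - 2*t)^(-7)
K_X(t) = log M_X(t) = -7*log(1 - 2*t)
K^(4)(t) = 672/(16*t^4 - 32*t^3 + 24*t^2 - 8*t + 1)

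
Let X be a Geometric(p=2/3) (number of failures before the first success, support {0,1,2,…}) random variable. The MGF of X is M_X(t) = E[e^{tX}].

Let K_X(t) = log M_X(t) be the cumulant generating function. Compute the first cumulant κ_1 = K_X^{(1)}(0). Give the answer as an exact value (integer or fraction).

M_X(t) = 2/(3*(1 - e^(t)/3))
K_X(t) = log M_X(t) = -log(1 - e^(t)/3) - log(3) + log(2)
K^(1)(t) = -e^(t)/(e^(t) - 3)

κ_1 = K^(1)(0) = 1/2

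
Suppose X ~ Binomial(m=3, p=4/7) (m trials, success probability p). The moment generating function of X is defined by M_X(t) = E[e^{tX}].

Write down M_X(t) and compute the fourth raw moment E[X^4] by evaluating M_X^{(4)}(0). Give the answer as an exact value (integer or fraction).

M_X(t) = (4*e^(t)/7 + 3/7)^3
D^4[M](t) = 5184*e^(3*t)/343 + 2304*e^(2*t)/343 + 108*e^(t)/343

E[X^4] = D^4[M](0) = 7596/343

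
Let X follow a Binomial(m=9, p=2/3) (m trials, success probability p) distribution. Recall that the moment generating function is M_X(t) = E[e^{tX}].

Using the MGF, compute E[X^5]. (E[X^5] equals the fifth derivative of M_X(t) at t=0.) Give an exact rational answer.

M_X(t) = (2*e^(t)/3 + 1/3)^9

E[X^5] = M′′′′′(0) = 109654/9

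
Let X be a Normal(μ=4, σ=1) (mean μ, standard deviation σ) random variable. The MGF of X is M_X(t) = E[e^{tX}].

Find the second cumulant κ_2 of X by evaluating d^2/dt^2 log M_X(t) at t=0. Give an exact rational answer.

M_X(t) = e^(t^2/2 + 4*t)
K_X(t) = log M_X(t) = t^2/2 + 4*t
K^(2)(t) = 1

κ_2 = K^(2)(0) = 1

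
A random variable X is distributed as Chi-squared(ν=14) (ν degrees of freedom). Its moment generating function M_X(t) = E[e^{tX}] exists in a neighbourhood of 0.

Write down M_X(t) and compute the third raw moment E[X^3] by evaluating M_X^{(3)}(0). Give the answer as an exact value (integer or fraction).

E[X^3] = M′′′(0) = 4032

M_X(t) = (1 - 2*t)^(-7)
M′(t) = 14/(256*t^8 - 1024*t^7 + 1792*t^6 - 1792*t^5 + 1120*t^4 - 448*t^3 + 112*t^2 - 16*t + 1)
M′′(t) = -224/(512*t^9 - 2304*t^8 + 4608*t^7 - 5376*t^6 + 4032*t^5 - 2016*t^4 + 672*t^3 - 144*t^2 + 18*t - 1)
M′′′(t) = 4032/(1024*t^10 - 5120*t^9 + 11520*t^8 - 15360*t^7 + 13440*t^6 - 8064*t^5 + 3360*t^4 - 960*t^3 + 180*t^2 - 20*t + 1)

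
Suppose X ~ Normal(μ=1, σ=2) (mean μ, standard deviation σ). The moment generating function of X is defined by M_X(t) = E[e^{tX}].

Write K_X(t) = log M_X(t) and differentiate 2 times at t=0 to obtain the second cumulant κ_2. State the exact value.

M_X(t) = e^(2*t^2 + t)
K_X(t) = log M_X(t) = 2*t^2 + t
K^(2)(t) = 4

κ_2 = K^(2)(0) = 4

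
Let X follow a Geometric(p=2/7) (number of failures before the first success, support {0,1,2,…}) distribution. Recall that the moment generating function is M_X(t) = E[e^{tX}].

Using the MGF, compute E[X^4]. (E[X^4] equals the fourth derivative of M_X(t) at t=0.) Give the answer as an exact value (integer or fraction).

M_X(t) = 2/(7*(1 - 5*e^(t)/7))
M′(t) = 10*e^(t)/(25*e^(2*t) - 70*e^(t) + 49)
M′′(t) = (-50*e^(2*t) - 70*e^(t))/(125*e^(3*t) - 525*e^(2*t) + 735*e^(t) - 343)
M′′′(t) = (250*e^(3*t) + 1400*e^(2*t) + 490*e^(t))/(625*e^(4*t) - 3500*e^(3*t) + 7350*e^(2*t) - 6860*e^(t) + 2401)
M′′′′(t) = (-1250*e^(4*t) - 19250*e^(3*t) - 26950*e^(2*t) - 3430*e^(t))/(3125*e^(5*t) - 21875*e^(4*t) + 61250*e^(3*t) - 85750*e^(2*t) + 60025*e^(t) - 16807)

E[X^4] = M′′′′(0) = 1590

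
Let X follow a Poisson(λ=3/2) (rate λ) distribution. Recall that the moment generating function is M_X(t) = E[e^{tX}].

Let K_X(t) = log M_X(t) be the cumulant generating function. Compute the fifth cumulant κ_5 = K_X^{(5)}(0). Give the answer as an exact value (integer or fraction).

κ_5 = D^5[K](0) = 3/2

M_X(t) = e^(3*e^(t)/2 - 3/2)
K_X(t) = log M_X(t) = 3*e^(t)/2 - 3/2
D^5[K](t) = 3*e^(t)/2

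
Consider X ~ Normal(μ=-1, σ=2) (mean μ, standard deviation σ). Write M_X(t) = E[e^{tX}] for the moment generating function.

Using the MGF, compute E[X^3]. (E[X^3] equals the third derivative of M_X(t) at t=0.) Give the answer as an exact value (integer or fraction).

M_X(t) = e^(2*t^2 - t)
D^3[M](t) = (64*t^3*e^(2*t^2) - 48*t^2*e^(2*t^2) + 60*t*e^(2*t^2) - 13*e^(2*t^2))*e^(-t)

E[X^3] = D^3[M](0) = -13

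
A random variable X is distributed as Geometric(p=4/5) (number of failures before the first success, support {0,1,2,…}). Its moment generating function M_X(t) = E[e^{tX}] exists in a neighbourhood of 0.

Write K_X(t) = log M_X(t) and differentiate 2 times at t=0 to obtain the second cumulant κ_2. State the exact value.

M_X(t) = 4/(5*(1 - e^(t)/5))
K_X(t) = log M_X(t) = -log(1 - e^(t)/5) - log(5) + 2*log(2)
K′(t) = -e^(t)/(e^(t) - 5)
K′′(t) = 5*e^(t)/(e^(2*t) - 10*e^(t) + 25)

κ_2 = K′′(0) = 5/16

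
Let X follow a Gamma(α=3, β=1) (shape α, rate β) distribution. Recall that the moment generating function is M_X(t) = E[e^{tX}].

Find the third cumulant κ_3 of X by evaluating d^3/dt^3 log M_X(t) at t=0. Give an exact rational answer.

M_X(t) = (1 - t)^(-3)
K_X(t) = log M_X(t) = -3*log(1 - t)
D^3[K](t) = -6/(t^3 - 3*t^2 + 3*t - 1)

κ_3 = D^3[K](0) = 6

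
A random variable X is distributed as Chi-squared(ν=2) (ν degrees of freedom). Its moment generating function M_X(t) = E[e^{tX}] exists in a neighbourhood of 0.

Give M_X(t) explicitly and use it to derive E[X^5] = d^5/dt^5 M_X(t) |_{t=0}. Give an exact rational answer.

M_X(t) = 1/(1 - 2*t)
D^5[M](t) = 3840/(64*t^6 - 192*t^5 + 240*t^4 - 160*t^3 + 60*t^2 - 12*t + 1)

E[X^5] = D^5[M](0) = 3840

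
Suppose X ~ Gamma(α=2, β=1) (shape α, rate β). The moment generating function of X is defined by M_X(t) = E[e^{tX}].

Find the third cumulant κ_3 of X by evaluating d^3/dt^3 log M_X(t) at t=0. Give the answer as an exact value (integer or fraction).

κ_3 = K′′′(0) = 4

M_X(t) = (1 - t)^(-2)
K_X(t) = log M_X(t) = -2*log(1 - t)
K′(t) = -2/(t - 1)
K′′(t) = 2/(t^2 - 2*t + 1)
K′′′(t) = -4/(t^3 - 3*t^2 + 3*t - 1)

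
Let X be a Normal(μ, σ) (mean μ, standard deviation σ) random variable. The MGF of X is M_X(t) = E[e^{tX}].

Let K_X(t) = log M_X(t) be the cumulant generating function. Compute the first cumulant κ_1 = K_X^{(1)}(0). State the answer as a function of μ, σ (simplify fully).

κ_1 = K′(0) = μ

M_X(t) = e^(μ*t + σ^2*t^2/2)
K_X(t) = log M_X(t) = μ*t + σ^2*t^2/2
K′(t) = μ + σ^2*t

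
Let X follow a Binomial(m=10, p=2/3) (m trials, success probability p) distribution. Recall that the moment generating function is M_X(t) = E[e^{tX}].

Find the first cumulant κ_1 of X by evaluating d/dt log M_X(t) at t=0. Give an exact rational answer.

M_X(t) = (2*e^(t)/3 + 1/3)^10
K_X(t) = log M_X(t) = 10*log(2*e^(t)/3 + 1/3)
K′(t) = 20*e^(t)/(2*e^(t) + 1)

κ_1 = K′(0) = 20/3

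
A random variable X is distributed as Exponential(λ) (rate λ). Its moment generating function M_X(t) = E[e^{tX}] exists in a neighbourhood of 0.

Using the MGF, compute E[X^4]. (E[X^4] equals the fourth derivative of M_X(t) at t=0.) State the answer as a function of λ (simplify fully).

E[X^4] = M′′′′(0) = 24/λ^4

M_X(t) = λ/(λ - t)
M′(t) = λ/(λ^2 - 2*λ*t + t^2)
M′′(t) = -2*λ/(-λ^3 + 3*λ^2*t - 3*λ*t^2 + t^3)
M′′′(t) = 6*λ/(λ^4 - 4*λ^3*t + 6*λ^2*t^2 - 4*λ*t^3 + t^4)
M′′′′(t) = -24*λ/(-λ^5 + 5*λ^4*t - 10*λ^3*t^2 + 10*λ^2*t^3 - 5*λ*t^4 + t^5)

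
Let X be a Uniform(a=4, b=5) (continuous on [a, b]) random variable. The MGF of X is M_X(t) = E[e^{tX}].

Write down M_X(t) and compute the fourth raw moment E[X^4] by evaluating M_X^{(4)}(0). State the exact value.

E[X^4] = d^4M/dt^4 |_{t=0} = 2101/5

M_X(t) = (e^(5*t) - e^(4*t))/t
dM/dt = (5*t*e^(5*t) - 4*t*e^(4*t) - e^(5*t) + e^(4*t))/t^2
d^2M/dt^2 = (25*t^2*e^(5*t) - 16*t^2*e^(4*t) - 10*t*e^(5*t) + 8*t*e^(4*t) + 2*e^(5*t) - 2*e^(4*t))/t^3
d^3M/dt^3 = (125*t^3*e^(5*t) - 64*t^3*e^(4*t) - 75*t^2*e^(5*t) + 48*t^2*e^(4*t) + 30*t*e^(5*t) - 24*t*e^(4*t) - 6*e^(5*t) + 6*e^(4*t))/t^4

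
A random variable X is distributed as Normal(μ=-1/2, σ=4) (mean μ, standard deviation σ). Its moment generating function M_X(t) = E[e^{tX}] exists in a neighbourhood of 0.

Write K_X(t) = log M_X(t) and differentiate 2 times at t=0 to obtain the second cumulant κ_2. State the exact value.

M_X(t) = e^(8*t^2 - t/2)
K_X(t) = log M_X(t) = 8*t^2 - t/2
K′(t) = 16*t - 1/2
K′′(t) = 16

κ_2 = K′′(0) = 16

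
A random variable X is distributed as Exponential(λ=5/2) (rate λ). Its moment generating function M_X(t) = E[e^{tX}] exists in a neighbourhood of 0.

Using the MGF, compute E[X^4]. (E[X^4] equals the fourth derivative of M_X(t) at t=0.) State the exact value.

E[X^4] = M′′′′(0) = 384/625

M_X(t) = 5/(2*(5/2 - t))
M′(t) = 10/(4*t^2 - 20*t + 25)
M′′(t) = -40/(8*t^3 - 60*t^2 + 150*t - 125)
M′′′(t) = 240/(16*t^4 - 160*t^3 + 600*t^2 - 1000*t + 625)
M′′′′(t) = -1920/(32*t^5 - 400*t^4 + 2000*t^3 - 5000*t^2 + 6250*t - 3125)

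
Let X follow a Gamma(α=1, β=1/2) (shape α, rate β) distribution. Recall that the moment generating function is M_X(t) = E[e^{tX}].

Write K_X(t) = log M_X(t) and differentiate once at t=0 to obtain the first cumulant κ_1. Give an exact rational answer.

M_X(t) = 1/(2*(1/2 - t))
K_X(t) = log M_X(t) = -log(1/2 - t) - log(2)
K^(1)(t) = -2/(2*t - 1)

κ_1 = K^(1)(0) = 2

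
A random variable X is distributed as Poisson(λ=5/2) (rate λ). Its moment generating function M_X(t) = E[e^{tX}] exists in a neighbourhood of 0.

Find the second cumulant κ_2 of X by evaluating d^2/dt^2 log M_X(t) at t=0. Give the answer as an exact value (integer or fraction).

M_X(t) = e^(5*e^(t)/2 - 5/2)
K_X(t) = log M_X(t) = 5*e^(t)/2 - 5/2
K′(t) = 5*e^(t)/2
K′′(t) = 5*e^(t)/2

κ_2 = K′′(0) = 5/2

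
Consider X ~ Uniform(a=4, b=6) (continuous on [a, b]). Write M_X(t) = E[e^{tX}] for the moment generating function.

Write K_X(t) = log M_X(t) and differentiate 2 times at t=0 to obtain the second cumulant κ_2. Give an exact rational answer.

M_X(t) = (e^(6*t) - e^(4*t))/(2*t)
K_X(t) = log M_X(t) = -log(t) + log(e^(6*t) - e^(4*t)) - log(2)
K′(t) = (6*t*e^(2*t) - 4*t - e^(2*t) + 1)/(t*e^(2*t) - t)
K′′(t) = (-4*t^2*e^(2*t) + e^(4*t) - 2*e^(2*t) + 1)/(t^2*e^(4*t) - 2*t^2*e^(2*t) + t^2)

κ_2 = K′′(0) = 1/3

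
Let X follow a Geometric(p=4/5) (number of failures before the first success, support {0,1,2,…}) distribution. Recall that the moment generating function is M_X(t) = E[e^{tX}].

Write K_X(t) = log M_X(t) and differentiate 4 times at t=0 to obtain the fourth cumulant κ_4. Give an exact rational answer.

M_X(t) = 4/(5*(1 - e^(t)/5))
K_X(t) = log M_X(t) = -log(1 - e^(t)/5) - log(5) + 2*log(2)
K′(t) = -e^(t)/(e^(t) - 5)
K′′(t) = 5*e^(t)/(e^(2*t) - 10*e^(t) + 25)
K′′′(t) = (-5*e^(2*t) - 25*e^(t))/(e^(3*t) - 15*e^(2*t) + 75*e^(t) - 125)
K′′′′(t) = (5*e^(3*t) + 100*e^(2*t) + 125*e^(t))/(e^(4*t) - 20*e^(3*t) + 150*e^(2*t) - 500*e^(t) + 625)

κ_4 = K′′′′(0) = 115/128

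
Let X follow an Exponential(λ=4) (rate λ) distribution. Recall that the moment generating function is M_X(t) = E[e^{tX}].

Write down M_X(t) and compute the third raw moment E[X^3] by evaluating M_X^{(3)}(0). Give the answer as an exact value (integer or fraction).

M_X(t) = 4/(4 - t)
D^3[M](t) = 24/(t^4 - 16*t^3 + 96*t^2 - 256*t + 256)

E[X^3] = D^3[M](0) = 3/32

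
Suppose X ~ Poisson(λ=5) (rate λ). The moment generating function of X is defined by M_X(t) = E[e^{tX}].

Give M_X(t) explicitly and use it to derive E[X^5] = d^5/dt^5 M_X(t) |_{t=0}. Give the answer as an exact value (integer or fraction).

M_X(t) = e^(5*e^(t) - 5)
dM/dt = 5*e^(-5)*e^(t)*e^(5*e^(t))
d^2M/dt^2 = (25*e^(2*t)*e^(5*e^(t)) + 5*e^(t)*e^(5*e^(t)))*e^(-5)
d^3M/dt^3 = (125*e^(3*t)*e^(5*e^(t)) + 75*e^(2*t)*e^(5*e^(t)) + 5*e^(t)*e^(5*e^(t)))*e^(-5)
d^4M/dt^4 = (625*e^(4*t)*e^(5*e^(t)) + 750*e^(3*t)*e^(5*e^(t)) + 175*e^(2*t)*e^(5*e^(t)) + 5*e^(t)*e^(5*e^(t)))*e^(-5)
d^5M/dt^5 = (3125*e^(5*t)*e^(5*e^(t)) + 6250*e^(4*t)*e^(5*e^(t)) + 3125*e^(3*t)*e^(5*e^(t)) + 375*e^(2*t)*e^(5*e^(t)) + 5*e^(t)*e^(5*e^(t)))*e^(-5)

E[X^5] = d^5M/dt^5 |_{t=0} = 12880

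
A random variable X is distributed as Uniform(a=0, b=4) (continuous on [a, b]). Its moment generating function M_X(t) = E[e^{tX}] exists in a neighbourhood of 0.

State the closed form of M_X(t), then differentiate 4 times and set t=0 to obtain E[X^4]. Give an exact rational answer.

M_X(t) = (e^(4*t) - 1)/(4*t)
D^4[M](t) = (64*t^4*e^(4*t) - 64*t^3*e^(4*t) + 48*t^2*e^(4*t) - 24*t*e^(4*t) + 6*e^(4*t) - 6)/t^5

E[X^4] = D^4[M](0) = 256/5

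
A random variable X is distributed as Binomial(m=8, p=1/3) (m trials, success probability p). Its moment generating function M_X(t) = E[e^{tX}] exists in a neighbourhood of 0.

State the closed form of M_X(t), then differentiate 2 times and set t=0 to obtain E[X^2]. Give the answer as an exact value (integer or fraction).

M_X(t) = (e^(t)/3 + 2/3)^8
D^2[M](t) = 64*e^(8*t)/6561 + 784*e^(7*t)/6561 + 448*e^(6*t)/729 + 11200*e^(5*t)/6561 + 17920*e^(4*t)/6561 + 1792*e^(3*t)/729 + 7168*e^(2*t)/6561 + 1024*e^(t)/6561

E[X^2] = D^2[M](0) = 80/9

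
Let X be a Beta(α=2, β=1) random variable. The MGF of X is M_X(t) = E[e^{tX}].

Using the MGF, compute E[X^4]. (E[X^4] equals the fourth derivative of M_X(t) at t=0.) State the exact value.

E[X^4] = d^4M/dt^4 |_{t=0} = 1/3

M_X(t) = ₁F₁(2; 3; t)
dM/dt = 2*₁F₁(3; 4; t)/3
d^2M/dt^2 = ₁F₁(4; 5; t)/2
d^3M/dt^3 = 2*₁F₁(5; 6; t)/5
d^4M/dt^4 = ₁F₁(6; 7; t)/3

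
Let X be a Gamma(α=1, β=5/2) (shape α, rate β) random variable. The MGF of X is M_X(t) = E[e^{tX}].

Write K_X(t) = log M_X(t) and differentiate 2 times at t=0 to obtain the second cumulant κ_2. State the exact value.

κ_2 = d^2K/dt^2 |_{t=0} = 4/25

M_X(t) = 5/(2*(5/2 - t))
K_X(t) = log M_X(t) = -log(5/2 - t) - log(2) + log(5)
dK/dt = -2/(2*t - 5)
d^2K/dt^2 = 4/(4*t^2 - 20*t + 25)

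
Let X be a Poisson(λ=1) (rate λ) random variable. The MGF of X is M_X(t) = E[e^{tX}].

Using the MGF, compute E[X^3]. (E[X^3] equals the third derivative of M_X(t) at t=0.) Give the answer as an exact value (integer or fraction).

M_X(t) = e^(e^(t) - 1)
M′(t) = e^(-1)*e^(t)*e^(e^(t))
M′′(t) = (e^(2*t)*e^(e^(t)) + e^(t)*e^(e^(t)))*e^(-1)
M′′′(t) = (e^(3*t)*e^(e^(t)) + 3*e^(2*t)*e^(e^(t)) + e^(t)*e^(e^(t)))*e^(-1)

E[X^3] = M′′′(0) = 5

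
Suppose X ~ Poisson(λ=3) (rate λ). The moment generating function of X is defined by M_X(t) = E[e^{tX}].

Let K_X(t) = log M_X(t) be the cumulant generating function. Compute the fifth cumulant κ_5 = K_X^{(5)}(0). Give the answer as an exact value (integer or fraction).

M_X(t) = e^(3*e^(t) - 3)
K_X(t) = log M_X(t) = 3*e^(t) - 3
dK/dt = 3*e^(t)
d^2K/dt^2 = 3*e^(t)
d^3K/dt^3 = 3*e^(t)
d^4K/dt^4 = 3*e^(t)
d^5K/dt^5 = 3*e^(t)

κ_5 = d^5K/dt^5 |_{t=0} = 3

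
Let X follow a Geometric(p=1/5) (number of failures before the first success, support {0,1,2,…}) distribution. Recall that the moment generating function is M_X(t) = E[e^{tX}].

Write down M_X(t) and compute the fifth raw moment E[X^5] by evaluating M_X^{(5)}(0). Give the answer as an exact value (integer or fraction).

M_X(t) = 1/(5*(1 - 4*e^(t)/5))
dM/dt = 4*e^(t)/(16*e^(2*t) - 40*e^(t) + 25)
d^2M/dt^2 = (-16*e^(2*t) - 20*e^(t))/(64*e^(3*t) - 240*e^(2*t) + 300*e^(t) - 125)
d^3M/dt^3 = (64*e^(3*t) + 320*e^(2*t) + 100*e^(t))/(256*e^(4*t) - 1280*e^(3*t) + 2400*e^(2*t) - 2000*e^(t) + 625)
d^4M/dt^4 = (-256*e^(4*t) - 3520*e^(3*t) - 4400*e^(2*t) - 500*e^(t))/(1024*e^(5*t) - 6400*e^(4*t) + 16000*e^(3*t) - 20000*e^(2*t) + 12500*e^(t) - 3125)

E[X^5] = d^5M/dt^5 |_{t=0} = 194404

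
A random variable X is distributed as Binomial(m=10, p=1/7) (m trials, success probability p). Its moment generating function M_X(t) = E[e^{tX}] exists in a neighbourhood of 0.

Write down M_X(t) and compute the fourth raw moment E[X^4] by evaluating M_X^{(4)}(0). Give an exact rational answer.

E[X^4] = D^4[M](0) = 1420/49

M_X(t) = (e^(t)/7 + 6/7)^10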